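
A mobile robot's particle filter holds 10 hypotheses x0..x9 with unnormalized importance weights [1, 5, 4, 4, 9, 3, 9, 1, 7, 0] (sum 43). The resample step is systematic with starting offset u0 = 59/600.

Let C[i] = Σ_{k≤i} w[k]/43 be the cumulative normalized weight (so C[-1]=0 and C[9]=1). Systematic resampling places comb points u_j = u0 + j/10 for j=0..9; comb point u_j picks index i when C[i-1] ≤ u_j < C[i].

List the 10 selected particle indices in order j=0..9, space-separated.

C = [1/43, 6/43, 10/43, 14/43, 23/43, 26/43, 35/43, 36/43, 1, 1]
j=0: u_0=59/600 ∈ [1/43, 6/43) → index 1
j=1: u_1=119/600 ∈ [6/43, 10/43) → index 2
j=2: u_2=179/600 ∈ [10/43, 14/43) → index 3
j=3: u_3=239/600 ∈ [14/43, 23/43) → index 4
j=4: u_4=299/600 ∈ [14/43, 23/43) → index 4
j=5: u_5=359/600 ∈ [23/43, 26/43) → index 5
j=6: u_6=419/600 ∈ [26/43, 35/43) → index 6
j=7: u_7=479/600 ∈ [26/43, 35/43) → index 6
j=8: u_8=539/600 ∈ [36/43, 1) → index 8
j=9: u_9=599/600 ∈ [36/43, 1) → index 8

1 2 3 4 4 5 6 6 8 8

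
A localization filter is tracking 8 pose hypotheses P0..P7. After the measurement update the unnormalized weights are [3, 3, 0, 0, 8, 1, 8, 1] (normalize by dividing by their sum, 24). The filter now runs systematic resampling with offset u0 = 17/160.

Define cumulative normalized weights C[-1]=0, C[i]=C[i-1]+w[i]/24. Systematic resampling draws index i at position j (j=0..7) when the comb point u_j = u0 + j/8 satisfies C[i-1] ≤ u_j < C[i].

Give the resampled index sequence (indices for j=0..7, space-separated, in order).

0 1 4 4 5 6 6 7

C = [1/8, 1/4, 1/4, 1/4, 7/12, 5/8, 23/24, 1]
j=0: u_0=17/160 ∈ [0, 1/8) → index 0
j=1: u_1=37/160 ∈ [1/8, 1/4) → index 1
j=2: u_2=57/160 ∈ [1/4, 7/12) → index 4
j=3: u_3=77/160 ∈ [1/4, 7/12) → index 4
j=4: u_4=97/160 ∈ [7/12, 5/8) → index 5
j=5: u_5=117/160 ∈ [5/8, 23/24) → index 6
j=6: u_6=137/160 ∈ [5/8, 23/24) → index 6
j=7: u_7=157/160 ∈ [23/24, 1) → index 7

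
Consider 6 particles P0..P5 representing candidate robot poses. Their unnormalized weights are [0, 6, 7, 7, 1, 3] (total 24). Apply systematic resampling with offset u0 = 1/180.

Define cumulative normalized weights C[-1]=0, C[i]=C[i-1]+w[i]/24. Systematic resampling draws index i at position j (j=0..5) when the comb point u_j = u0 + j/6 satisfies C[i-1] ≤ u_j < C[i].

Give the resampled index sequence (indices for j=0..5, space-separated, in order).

C = [0, 1/4, 13/24, 5/6, 7/8, 1]
j=0: u_0=1/180 ∈ [0, 1/4) → index 1
j=1: u_1=31/180 ∈ [0, 1/4) → index 1
j=2: u_2=61/180 ∈ [1/4, 13/24) → index 2
j=3: u_3=91/180 ∈ [1/4, 13/24) → index 2
j=4: u_4=121/180 ∈ [13/24, 5/6) → index 3
j=5: u_5=151/180 ∈ [5/6, 7/8) → index 4

1 1 2 2 3 4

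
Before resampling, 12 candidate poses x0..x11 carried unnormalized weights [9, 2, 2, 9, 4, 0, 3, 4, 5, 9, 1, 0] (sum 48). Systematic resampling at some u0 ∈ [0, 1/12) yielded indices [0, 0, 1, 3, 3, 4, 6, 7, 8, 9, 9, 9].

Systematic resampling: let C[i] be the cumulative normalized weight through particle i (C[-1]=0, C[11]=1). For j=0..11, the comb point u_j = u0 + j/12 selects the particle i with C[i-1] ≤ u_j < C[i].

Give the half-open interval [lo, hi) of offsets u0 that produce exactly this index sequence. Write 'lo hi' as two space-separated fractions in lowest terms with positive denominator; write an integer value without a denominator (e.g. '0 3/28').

1/24 1/16

C = [3/16, 11/48, 13/48, 11/24, 13/24, 13/24, 29/48, 11/16, 19/24, 47/48, 1, 1]
j=0 picked index 0: u0 ∈ [0, 3/16)
j=1 picked index 0: u0 ∈ [-1/12, 5/48)
j=2 picked index 1: u0 ∈ [1/48, 1/16)
j=3 picked index 3: u0 ∈ [1/48, 5/24)
j=4 picked index 3: u0 ∈ [-1/16, 1/8)
j=5 picked index 4: u0 ∈ [1/24, 1/8)
j=6 picked index 6: u0 ∈ [1/24, 5/48)
j=7 picked index 7: u0 ∈ [1/48, 5/48)
j=8 picked index 8: u0 ∈ [1/48, 1/8)
j=9 picked index 9: u0 ∈ [1/24, 11/48)
j=10 picked index 9: u0 ∈ [-1/24, 7/48)
j=11 picked index 9: u0 ∈ [-1/8, 1/16)
intersection: [1/24, 1/16)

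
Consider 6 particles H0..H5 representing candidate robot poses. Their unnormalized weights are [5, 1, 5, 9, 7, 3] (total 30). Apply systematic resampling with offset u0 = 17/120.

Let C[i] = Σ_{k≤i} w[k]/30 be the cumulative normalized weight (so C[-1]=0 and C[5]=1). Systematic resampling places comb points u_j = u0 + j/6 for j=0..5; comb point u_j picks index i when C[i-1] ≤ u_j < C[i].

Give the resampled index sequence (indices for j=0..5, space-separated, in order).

C = [1/6, 1/5, 11/30, 2/3, 9/10, 1]
j=0: u_0=17/120 ∈ [0, 1/6) → index 0
j=1: u_1=37/120 ∈ [1/5, 11/30) → index 2
j=2: u_2=19/40 ∈ [11/30, 2/3) → index 3
j=3: u_3=77/120 ∈ [11/30, 2/3) → index 3
j=4: u_4=97/120 ∈ [2/3, 9/10) → index 4
j=5: u_5=39/40 ∈ [9/10, 1) → index 5

0 2 3 3 4 5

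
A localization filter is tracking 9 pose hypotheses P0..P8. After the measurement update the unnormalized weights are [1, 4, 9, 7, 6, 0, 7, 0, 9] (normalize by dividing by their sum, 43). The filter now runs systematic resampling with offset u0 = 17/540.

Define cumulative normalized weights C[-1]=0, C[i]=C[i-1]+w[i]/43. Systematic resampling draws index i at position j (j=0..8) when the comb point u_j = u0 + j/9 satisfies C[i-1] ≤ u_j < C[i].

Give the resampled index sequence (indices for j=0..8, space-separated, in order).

1 2 2 3 3 4 6 8 8

C = [1/43, 5/43, 14/43, 21/43, 27/43, 27/43, 34/43, 34/43, 1]
j=0: u_0=17/540 ∈ [1/43, 5/43) → index 1
j=1: u_1=77/540 ∈ [5/43, 14/43) → index 2
j=2: u_2=137/540 ∈ [5/43, 14/43) → index 2
j=3: u_3=197/540 ∈ [14/43, 21/43) → index 3
j=4: u_4=257/540 ∈ [14/43, 21/43) → index 3
j=5: u_5=317/540 ∈ [21/43, 27/43) → index 4
j=6: u_6=377/540 ∈ [27/43, 34/43) → index 6
j=7: u_7=437/540 ∈ [34/43, 1) → index 8
j=8: u_8=497/540 ∈ [34/43, 1) → index 8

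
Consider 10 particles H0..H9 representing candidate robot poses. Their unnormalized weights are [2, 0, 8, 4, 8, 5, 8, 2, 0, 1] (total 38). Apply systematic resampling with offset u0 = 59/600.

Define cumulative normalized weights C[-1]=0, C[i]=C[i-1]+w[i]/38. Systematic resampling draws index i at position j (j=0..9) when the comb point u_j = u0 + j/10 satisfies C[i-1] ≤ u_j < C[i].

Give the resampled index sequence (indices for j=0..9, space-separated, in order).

C = [1/19, 1/19, 5/19, 7/19, 11/19, 27/38, 35/38, 37/38, 37/38, 1]
j=0: u_0=59/600 ∈ [1/19, 5/19) → index 2
j=1: u_1=119/600 ∈ [1/19, 5/19) → index 2
j=2: u_2=179/600 ∈ [5/19, 7/19) → index 3
j=3: u_3=239/600 ∈ [7/19, 11/19) → index 4
j=4: u_4=299/600 ∈ [7/19, 11/19) → index 4
j=5: u_5=359/600 ∈ [11/19, 27/38) → index 5
j=6: u_6=419/600 ∈ [11/19, 27/38) → index 5
j=7: u_7=479/600 ∈ [27/38, 35/38) → index 6
j=8: u_8=539/600 ∈ [27/38, 35/38) → index 6
j=9: u_9=599/600 ∈ [37/38, 1) → index 9

2 2 3 4 4 5 5 6 6 9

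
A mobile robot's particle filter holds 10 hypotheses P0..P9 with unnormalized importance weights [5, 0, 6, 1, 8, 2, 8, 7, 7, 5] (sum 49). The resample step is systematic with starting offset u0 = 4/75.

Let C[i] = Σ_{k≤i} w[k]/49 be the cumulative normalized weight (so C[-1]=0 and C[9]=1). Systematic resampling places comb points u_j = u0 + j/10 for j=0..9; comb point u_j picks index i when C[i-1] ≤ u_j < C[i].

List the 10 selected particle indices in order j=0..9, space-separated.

C = [5/49, 5/49, 11/49, 12/49, 20/49, 22/49, 30/49, 37/49, 44/49, 1]
j=0: u_0=4/75 ∈ [0, 5/49) → index 0
j=1: u_1=23/150 ∈ [5/49, 11/49) → index 2
j=2: u_2=19/75 ∈ [12/49, 20/49) → index 4
j=3: u_3=53/150 ∈ [12/49, 20/49) → index 4
j=4: u_4=34/75 ∈ [22/49, 30/49) → index 6
j=5: u_5=83/150 ∈ [22/49, 30/49) → index 6
j=6: u_6=49/75 ∈ [30/49, 37/49) → index 7
j=7: u_7=113/150 ∈ [30/49, 37/49) → index 7
j=8: u_8=64/75 ∈ [37/49, 44/49) → index 8
j=9: u_9=143/150 ∈ [44/49, 1) → index 9

0 2 4 4 6 6 7 7 8 9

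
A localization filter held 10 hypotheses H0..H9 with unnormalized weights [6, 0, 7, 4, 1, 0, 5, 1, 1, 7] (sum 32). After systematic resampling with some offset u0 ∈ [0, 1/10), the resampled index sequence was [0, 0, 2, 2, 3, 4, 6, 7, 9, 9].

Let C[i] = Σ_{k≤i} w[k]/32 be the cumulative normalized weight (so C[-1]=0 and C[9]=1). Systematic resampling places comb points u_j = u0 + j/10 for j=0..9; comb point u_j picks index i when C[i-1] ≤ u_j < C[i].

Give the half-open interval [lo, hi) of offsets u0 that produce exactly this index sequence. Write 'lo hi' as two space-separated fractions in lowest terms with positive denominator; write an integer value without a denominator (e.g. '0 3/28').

C = [3/16, 3/16, 13/32, 17/32, 9/16, 9/16, 23/32, 3/4, 25/32, 1]
j=0 picked index 0: u0 ∈ [0, 3/16)
j=1 picked index 0: u0 ∈ [-1/10, 7/80)
j=2 picked index 2: u0 ∈ [-1/80, 33/160)
j=3 picked index 2: u0 ∈ [-9/80, 17/160)
j=4 picked index 3: u0 ∈ [1/160, 21/160)
j=5 picked index 4: u0 ∈ [1/32, 1/16)
j=6 picked index 6: u0 ∈ [-3/80, 19/160)
j=7 picked index 7: u0 ∈ [3/160, 1/20)
j=8 picked index 9: u0 ∈ [-3/160, 1/5)
j=9 picked index 9: u0 ∈ [-19/160, 1/10)
intersection: [1/32, 1/20)

1/32 1/20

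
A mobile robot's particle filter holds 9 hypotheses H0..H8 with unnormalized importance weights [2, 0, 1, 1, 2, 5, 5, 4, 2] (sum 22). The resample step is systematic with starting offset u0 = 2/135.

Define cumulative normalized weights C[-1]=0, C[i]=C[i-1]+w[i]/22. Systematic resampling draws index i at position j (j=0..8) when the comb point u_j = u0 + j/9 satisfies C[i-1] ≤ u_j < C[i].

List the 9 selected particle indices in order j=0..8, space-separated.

0 2 4 5 5 6 6 7 7

C = [1/11, 1/11, 3/22, 2/11, 3/11, 1/2, 8/11, 10/11, 1]
j=0: u_0=2/135 ∈ [0, 1/11) → index 0
j=1: u_1=17/135 ∈ [1/11, 3/22) → index 2
j=2: u_2=32/135 ∈ [2/11, 3/11) → index 4
j=3: u_3=47/135 ∈ [3/11, 1/2) → index 5
j=4: u_4=62/135 ∈ [3/11, 1/2) → index 5
j=5: u_5=77/135 ∈ [1/2, 8/11) → index 6
j=6: u_6=92/135 ∈ [1/2, 8/11) → index 6
j=7: u_7=107/135 ∈ [8/11, 10/11) → index 7
j=8: u_8=122/135 ∈ [8/11, 10/11) → index 7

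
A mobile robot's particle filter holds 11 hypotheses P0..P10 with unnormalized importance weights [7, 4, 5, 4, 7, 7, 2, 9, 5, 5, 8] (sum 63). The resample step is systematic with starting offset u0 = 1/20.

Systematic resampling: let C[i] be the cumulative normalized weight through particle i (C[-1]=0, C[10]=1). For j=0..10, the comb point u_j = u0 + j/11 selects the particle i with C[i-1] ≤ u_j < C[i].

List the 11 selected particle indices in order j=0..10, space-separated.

C = [1/9, 11/63, 16/63, 20/63, 3/7, 34/63, 4/7, 5/7, 50/63, 55/63, 1]
j=0: u_0=1/20 ∈ [0, 1/9) → index 0
j=1: u_1=31/220 ∈ [1/9, 11/63) → index 1
j=2: u_2=51/220 ∈ [11/63, 16/63) → index 2
j=3: u_3=71/220 ∈ [20/63, 3/7) → index 4
j=4: u_4=91/220 ∈ [20/63, 3/7) → index 4
j=5: u_5=111/220 ∈ [3/7, 34/63) → index 5
j=6: u_6=131/220 ∈ [4/7, 5/7) → index 7
j=7: u_7=151/220 ∈ [4/7, 5/7) → index 7
j=8: u_8=171/220 ∈ [5/7, 50/63) → index 8
j=9: u_9=191/220 ∈ [50/63, 55/63) → index 9
j=10: u_10=211/220 ∈ [55/63, 1) → index 10

0 1 2 4 4 5 7 7 8 9 10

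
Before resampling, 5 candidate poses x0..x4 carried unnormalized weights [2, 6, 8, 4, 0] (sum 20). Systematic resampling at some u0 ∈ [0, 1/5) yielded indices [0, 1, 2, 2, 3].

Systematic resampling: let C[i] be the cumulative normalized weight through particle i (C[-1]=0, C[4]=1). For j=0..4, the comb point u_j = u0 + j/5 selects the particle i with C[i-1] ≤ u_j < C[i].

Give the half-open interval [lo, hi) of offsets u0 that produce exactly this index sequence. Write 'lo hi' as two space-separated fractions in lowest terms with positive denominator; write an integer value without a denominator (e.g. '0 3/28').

0 1/10

C = [1/10, 2/5, 4/5, 1, 1]
j=0 picked index 0: u0 ∈ [0, 1/10)
j=1 picked index 1: u0 ∈ [-1/10, 1/5)
j=2 picked index 2: u0 ∈ [0, 2/5)
j=3 picked index 2: u0 ∈ [-1/5, 1/5)
j=4 picked index 3: u0 ∈ [0, 1/5)
intersection: [0, 1/10)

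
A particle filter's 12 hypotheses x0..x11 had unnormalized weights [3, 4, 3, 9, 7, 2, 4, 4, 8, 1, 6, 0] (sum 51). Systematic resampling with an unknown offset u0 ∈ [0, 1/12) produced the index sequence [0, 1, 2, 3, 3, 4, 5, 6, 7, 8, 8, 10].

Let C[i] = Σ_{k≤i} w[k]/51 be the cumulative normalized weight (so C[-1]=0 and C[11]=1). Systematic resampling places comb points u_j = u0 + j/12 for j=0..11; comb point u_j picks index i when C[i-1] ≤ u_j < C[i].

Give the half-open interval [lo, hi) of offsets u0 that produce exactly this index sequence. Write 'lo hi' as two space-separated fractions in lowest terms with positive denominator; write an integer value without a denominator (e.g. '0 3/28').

C = [1/17, 7/51, 10/51, 19/51, 26/51, 28/51, 32/51, 12/17, 44/51, 15/17, 1, 1]
j=0 picked index 0: u0 ∈ [0, 1/17)
j=1 picked index 1: u0 ∈ [-5/204, 11/204)
j=2 picked index 2: u0 ∈ [-1/34, 1/34)
j=3 picked index 3: u0 ∈ [-11/204, 25/204)
j=4 picked index 3: u0 ∈ [-7/51, 2/51)
j=5 picked index 4: u0 ∈ [-3/68, 19/204)
j=6 picked index 5: u0 ∈ [1/102, 5/102)
j=7 picked index 6: u0 ∈ [-7/204, 3/68)
j=8 picked index 7: u0 ∈ [-2/51, 2/51)
j=9 picked index 8: u0 ∈ [-3/68, 23/204)
j=10 picked index 8: u0 ∈ [-13/102, 1/34)
j=11 picked index 10: u0 ∈ [-7/204, 1/12)
intersection: [1/102, 1/34)

1/102 1/34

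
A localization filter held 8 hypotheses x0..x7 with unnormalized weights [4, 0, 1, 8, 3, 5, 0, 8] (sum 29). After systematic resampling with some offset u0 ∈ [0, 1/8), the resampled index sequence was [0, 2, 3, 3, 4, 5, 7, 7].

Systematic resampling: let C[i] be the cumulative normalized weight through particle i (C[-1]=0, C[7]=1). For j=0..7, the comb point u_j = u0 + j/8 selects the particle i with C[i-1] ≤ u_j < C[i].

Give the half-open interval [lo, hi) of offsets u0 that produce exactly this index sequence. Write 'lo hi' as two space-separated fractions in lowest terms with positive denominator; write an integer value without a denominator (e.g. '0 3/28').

3/232 11/232

C = [4/29, 4/29, 5/29, 13/29, 16/29, 21/29, 21/29, 1]
j=0 picked index 0: u0 ∈ [0, 4/29)
j=1 picked index 2: u0 ∈ [3/232, 11/232)
j=2 picked index 3: u0 ∈ [-9/116, 23/116)
j=3 picked index 3: u0 ∈ [-47/232, 17/232)
j=4 picked index 4: u0 ∈ [-3/58, 3/58)
j=5 picked index 5: u0 ∈ [-17/232, 23/232)
j=6 picked index 7: u0 ∈ [-3/116, 1/4)
j=7 picked index 7: u0 ∈ [-35/232, 1/8)
intersection: [3/232, 11/232)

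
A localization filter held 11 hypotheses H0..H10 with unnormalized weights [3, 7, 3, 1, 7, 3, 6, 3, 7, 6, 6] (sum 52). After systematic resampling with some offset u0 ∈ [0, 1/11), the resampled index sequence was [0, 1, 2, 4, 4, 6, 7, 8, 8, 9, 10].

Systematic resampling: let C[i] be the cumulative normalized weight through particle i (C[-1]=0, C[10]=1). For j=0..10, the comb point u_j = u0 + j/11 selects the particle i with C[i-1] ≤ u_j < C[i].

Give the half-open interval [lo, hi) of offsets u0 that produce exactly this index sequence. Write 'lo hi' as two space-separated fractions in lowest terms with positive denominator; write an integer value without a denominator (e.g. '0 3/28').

C = [3/52, 5/26, 1/4, 7/26, 21/52, 6/13, 15/26, 33/52, 10/13, 23/26, 1]
j=0 picked index 0: u0 ∈ [0, 3/52)
j=1 picked index 1: u0 ∈ [-19/572, 29/286)
j=2 picked index 2: u0 ∈ [3/286, 3/44)
j=3 picked index 4: u0 ∈ [-1/286, 75/572)
j=4 picked index 4: u0 ∈ [-27/286, 23/572)
j=5 picked index 6: u0 ∈ [1/143, 35/286)
j=6 picked index 7: u0 ∈ [9/286, 51/572)
j=7 picked index 8: u0 ∈ [-1/572, 19/143)
j=8 picked index 8: u0 ∈ [-53/572, 6/143)
j=9 picked index 9: u0 ∈ [-7/143, 19/286)
j=10 picked index 10: u0 ∈ [-7/286, 1/11)
intersection: [9/286, 23/572)

9/286 23/572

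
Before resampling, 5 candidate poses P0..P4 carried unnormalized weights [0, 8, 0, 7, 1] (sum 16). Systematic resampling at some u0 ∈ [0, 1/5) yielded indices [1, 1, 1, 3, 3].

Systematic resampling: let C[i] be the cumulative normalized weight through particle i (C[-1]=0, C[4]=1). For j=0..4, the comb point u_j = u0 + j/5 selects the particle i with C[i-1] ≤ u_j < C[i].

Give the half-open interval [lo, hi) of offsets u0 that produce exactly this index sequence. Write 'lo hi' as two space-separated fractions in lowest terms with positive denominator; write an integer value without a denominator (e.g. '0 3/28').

C = [0, 1/2, 1/2, 15/16, 1]
j=0 picked index 1: u0 ∈ [0, 1/2)
j=1 picked index 1: u0 ∈ [-1/5, 3/10)
j=2 picked index 1: u0 ∈ [-2/5, 1/10)
j=3 picked index 3: u0 ∈ [-1/10, 27/80)
j=4 picked index 3: u0 ∈ [-3/10, 11/80)
intersection: [0, 1/10)

0 1/10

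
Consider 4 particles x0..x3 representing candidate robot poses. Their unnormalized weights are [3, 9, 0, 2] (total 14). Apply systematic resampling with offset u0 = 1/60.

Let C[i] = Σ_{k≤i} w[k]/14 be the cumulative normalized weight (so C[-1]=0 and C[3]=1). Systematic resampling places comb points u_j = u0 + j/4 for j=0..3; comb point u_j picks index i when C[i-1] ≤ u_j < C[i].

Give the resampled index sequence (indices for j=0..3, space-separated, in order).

0 1 1 1

C = [3/14, 6/7, 6/7, 1]
j=0: u_0=1/60 ∈ [0, 3/14) → index 0
j=1: u_1=4/15 ∈ [3/14, 6/7) → index 1
j=2: u_2=31/60 ∈ [3/14, 6/7) → index 1
j=3: u_3=23/30 ∈ [3/14, 6/7) → index 1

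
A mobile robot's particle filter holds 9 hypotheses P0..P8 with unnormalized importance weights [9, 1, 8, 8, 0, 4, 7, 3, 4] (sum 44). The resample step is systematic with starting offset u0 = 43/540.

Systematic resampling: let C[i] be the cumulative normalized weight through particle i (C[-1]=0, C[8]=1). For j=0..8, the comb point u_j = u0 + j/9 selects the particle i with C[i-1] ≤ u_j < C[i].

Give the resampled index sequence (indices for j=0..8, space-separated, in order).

0 0 2 3 3 5 6 7 8

C = [9/44, 5/22, 9/22, 13/22, 13/22, 15/22, 37/44, 10/11, 1]
j=0: u_0=43/540 ∈ [0, 9/44) → index 0
j=1: u_1=103/540 ∈ [0, 9/44) → index 0
j=2: u_2=163/540 ∈ [5/22, 9/22) → index 2
j=3: u_3=223/540 ∈ [9/22, 13/22) → index 3
j=4: u_4=283/540 ∈ [9/22, 13/22) → index 3
j=5: u_5=343/540 ∈ [13/22, 15/22) → index 5
j=6: u_6=403/540 ∈ [15/22, 37/44) → index 6
j=7: u_7=463/540 ∈ [37/44, 10/11) → index 7
j=8: u_8=523/540 ∈ [10/11, 1) → index 8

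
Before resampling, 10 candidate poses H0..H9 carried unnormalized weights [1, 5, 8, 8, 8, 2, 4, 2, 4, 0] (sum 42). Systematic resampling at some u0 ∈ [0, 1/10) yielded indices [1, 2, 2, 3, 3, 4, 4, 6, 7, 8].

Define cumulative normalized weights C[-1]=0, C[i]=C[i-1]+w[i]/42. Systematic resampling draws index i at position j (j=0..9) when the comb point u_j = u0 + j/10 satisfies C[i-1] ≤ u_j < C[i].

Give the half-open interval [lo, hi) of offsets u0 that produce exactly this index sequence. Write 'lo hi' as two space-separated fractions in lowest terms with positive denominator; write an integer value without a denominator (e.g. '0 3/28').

C = [1/42, 1/7, 1/3, 11/21, 5/7, 16/21, 6/7, 19/21, 1, 1]
j=0 picked index 1: u0 ∈ [1/42, 1/7)
j=1 picked index 2: u0 ∈ [3/70, 7/30)
j=2 picked index 2: u0 ∈ [-2/35, 2/15)
j=3 picked index 3: u0 ∈ [1/30, 47/210)
j=4 picked index 3: u0 ∈ [-1/15, 13/105)
j=5 picked index 4: u0 ∈ [1/42, 3/14)
j=6 picked index 4: u0 ∈ [-8/105, 4/35)
j=7 picked index 6: u0 ∈ [13/210, 11/70)
j=8 picked index 7: u0 ∈ [2/35, 11/105)
j=9 picked index 8: u0 ∈ [1/210, 1/10)
intersection: [13/210, 1/10)

13/210 1/10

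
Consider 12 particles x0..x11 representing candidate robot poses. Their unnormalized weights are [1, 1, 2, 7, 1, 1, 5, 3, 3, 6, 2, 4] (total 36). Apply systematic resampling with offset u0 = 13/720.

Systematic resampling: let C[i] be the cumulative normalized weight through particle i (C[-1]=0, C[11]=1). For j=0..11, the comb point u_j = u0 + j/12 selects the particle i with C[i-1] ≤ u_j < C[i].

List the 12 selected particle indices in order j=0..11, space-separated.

C = [1/36, 1/18, 1/9, 11/36, 1/3, 13/36, 1/2, 7/12, 2/3, 5/6, 8/9, 1]
j=0: u_0=13/720 ∈ [0, 1/36) → index 0
j=1: u_1=73/720 ∈ [1/18, 1/9) → index 2
j=2: u_2=133/720 ∈ [1/9, 11/36) → index 3
j=3: u_3=193/720 ∈ [1/9, 11/36) → index 3
j=4: u_4=253/720 ∈ [1/3, 13/36) → index 5
j=5: u_5=313/720 ∈ [13/36, 1/2) → index 6
j=6: u_6=373/720 ∈ [1/2, 7/12) → index 7
j=7: u_7=433/720 ∈ [7/12, 2/3) → index 8
j=8: u_8=493/720 ∈ [2/3, 5/6) → index 9
j=9: u_9=553/720 ∈ [2/3, 5/6) → index 9
j=10: u_10=613/720 ∈ [5/6, 8/9) → index 10
j=11: u_11=673/720 ∈ [8/9, 1) → index 11

0 2 3 3 5 6 7 8 9 9 10 11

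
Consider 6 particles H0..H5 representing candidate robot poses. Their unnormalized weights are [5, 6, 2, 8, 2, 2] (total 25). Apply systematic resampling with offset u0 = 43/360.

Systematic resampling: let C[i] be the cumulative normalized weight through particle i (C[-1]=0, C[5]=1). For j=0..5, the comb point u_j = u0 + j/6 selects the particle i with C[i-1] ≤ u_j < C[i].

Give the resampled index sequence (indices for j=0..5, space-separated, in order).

0 1 2 3 3 5

C = [1/5, 11/25, 13/25, 21/25, 23/25, 1]
j=0: u_0=43/360 ∈ [0, 1/5) → index 0
j=1: u_1=103/360 ∈ [1/5, 11/25) → index 1
j=2: u_2=163/360 ∈ [11/25, 13/25) → index 2
j=3: u_3=223/360 ∈ [13/25, 21/25) → index 3
j=4: u_4=283/360 ∈ [13/25, 21/25) → index 3
j=5: u_5=343/360 ∈ [23/25, 1) → index 5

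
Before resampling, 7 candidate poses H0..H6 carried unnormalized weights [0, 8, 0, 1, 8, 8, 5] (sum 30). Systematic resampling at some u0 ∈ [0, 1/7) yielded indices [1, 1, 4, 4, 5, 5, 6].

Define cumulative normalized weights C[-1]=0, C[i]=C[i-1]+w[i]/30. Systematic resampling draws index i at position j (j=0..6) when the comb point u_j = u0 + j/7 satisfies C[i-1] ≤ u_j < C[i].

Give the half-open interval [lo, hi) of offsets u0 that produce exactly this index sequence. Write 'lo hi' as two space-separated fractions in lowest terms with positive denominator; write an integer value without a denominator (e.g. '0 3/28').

1/70 5/42

C = [0, 4/15, 4/15, 3/10, 17/30, 5/6, 1]
j=0 picked index 1: u0 ∈ [0, 4/15)
j=1 picked index 1: u0 ∈ [-1/7, 13/105)
j=2 picked index 4: u0 ∈ [1/70, 59/210)
j=3 picked index 4: u0 ∈ [-9/70, 29/210)
j=4 picked index 5: u0 ∈ [-1/210, 11/42)
j=5 picked index 5: u0 ∈ [-31/210, 5/42)
j=6 picked index 6: u0 ∈ [-1/42, 1/7)
intersection: [1/70, 5/42)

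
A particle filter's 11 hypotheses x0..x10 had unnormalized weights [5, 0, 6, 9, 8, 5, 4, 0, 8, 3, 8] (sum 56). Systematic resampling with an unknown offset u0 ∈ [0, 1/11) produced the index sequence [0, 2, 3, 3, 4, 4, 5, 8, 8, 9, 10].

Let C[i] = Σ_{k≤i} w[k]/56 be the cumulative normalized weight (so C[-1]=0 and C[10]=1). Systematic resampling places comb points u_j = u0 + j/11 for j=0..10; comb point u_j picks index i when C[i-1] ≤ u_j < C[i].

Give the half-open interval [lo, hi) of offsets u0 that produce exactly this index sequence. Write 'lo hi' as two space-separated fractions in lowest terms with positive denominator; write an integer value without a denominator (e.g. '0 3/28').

15/616 3/77

C = [5/56, 5/56, 11/56, 5/14, 1/2, 33/56, 37/56, 37/56, 45/56, 6/7, 1]
j=0 picked index 0: u0 ∈ [0, 5/56)
j=1 picked index 2: u0 ∈ [-1/616, 65/616)
j=2 picked index 3: u0 ∈ [9/616, 27/154)
j=3 picked index 3: u0 ∈ [-47/616, 13/154)
j=4 picked index 4: u0 ∈ [-1/154, 3/22)
j=5 picked index 4: u0 ∈ [-15/154, 1/22)
j=6 picked index 5: u0 ∈ [-1/22, 27/616)
j=7 picked index 8: u0 ∈ [15/616, 103/616)
j=8 picked index 8: u0 ∈ [-41/616, 47/616)
j=9 picked index 9: u0 ∈ [-9/616, 3/77)
j=10 picked index 10: u0 ∈ [-4/77, 1/11)
intersection: [15/616, 3/77)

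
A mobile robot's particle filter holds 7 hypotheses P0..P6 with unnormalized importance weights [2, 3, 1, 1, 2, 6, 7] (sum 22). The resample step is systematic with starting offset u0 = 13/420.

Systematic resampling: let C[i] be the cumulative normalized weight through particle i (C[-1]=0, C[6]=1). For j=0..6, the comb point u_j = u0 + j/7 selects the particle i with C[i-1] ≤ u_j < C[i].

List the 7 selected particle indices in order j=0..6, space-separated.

C = [1/11, 5/22, 3/11, 7/22, 9/22, 15/22, 1]
j=0: u_0=13/420 ∈ [0, 1/11) → index 0
j=1: u_1=73/420 ∈ [1/11, 5/22) → index 1
j=2: u_2=19/60 ∈ [3/11, 7/22) → index 3
j=3: u_3=193/420 ∈ [9/22, 15/22) → index 5
j=4: u_4=253/420 ∈ [9/22, 15/22) → index 5
j=5: u_5=313/420 ∈ [15/22, 1) → index 6
j=6: u_6=373/420 ∈ [15/22, 1) → index 6

0 1 3 5 5 6 6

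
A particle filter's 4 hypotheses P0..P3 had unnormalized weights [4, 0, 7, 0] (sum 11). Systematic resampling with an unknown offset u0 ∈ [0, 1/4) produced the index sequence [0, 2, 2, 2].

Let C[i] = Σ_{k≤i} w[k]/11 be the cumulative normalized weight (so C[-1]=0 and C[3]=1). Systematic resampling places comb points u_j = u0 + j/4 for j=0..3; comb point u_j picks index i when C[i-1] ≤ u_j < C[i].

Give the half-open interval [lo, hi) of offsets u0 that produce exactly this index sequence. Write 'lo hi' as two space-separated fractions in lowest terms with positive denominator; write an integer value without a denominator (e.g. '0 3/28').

C = [4/11, 4/11, 1, 1]
j=0 picked index 0: u0 ∈ [0, 4/11)
j=1 picked index 2: u0 ∈ [5/44, 3/4)
j=2 picked index 2: u0 ∈ [-3/22, 1/2)
j=3 picked index 2: u0 ∈ [-17/44, 1/4)
intersection: [5/44, 1/4)

5/44 1/4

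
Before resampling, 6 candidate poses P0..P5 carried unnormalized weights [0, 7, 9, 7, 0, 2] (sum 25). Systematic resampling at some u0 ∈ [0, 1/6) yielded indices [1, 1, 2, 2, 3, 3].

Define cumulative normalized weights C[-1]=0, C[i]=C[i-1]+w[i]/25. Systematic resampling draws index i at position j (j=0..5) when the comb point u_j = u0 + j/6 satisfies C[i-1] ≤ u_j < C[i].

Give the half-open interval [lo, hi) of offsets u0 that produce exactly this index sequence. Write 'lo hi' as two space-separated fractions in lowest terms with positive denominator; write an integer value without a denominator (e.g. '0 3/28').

C = [0, 7/25, 16/25, 23/25, 23/25, 1]
j=0 picked index 1: u0 ∈ [0, 7/25)
j=1 picked index 1: u0 ∈ [-1/6, 17/150)
j=2 picked index 2: u0 ∈ [-4/75, 23/75)
j=3 picked index 2: u0 ∈ [-11/50, 7/50)
j=4 picked index 3: u0 ∈ [-2/75, 19/75)
j=5 picked index 3: u0 ∈ [-29/150, 13/150)
intersection: [0, 13/150)

0 13/150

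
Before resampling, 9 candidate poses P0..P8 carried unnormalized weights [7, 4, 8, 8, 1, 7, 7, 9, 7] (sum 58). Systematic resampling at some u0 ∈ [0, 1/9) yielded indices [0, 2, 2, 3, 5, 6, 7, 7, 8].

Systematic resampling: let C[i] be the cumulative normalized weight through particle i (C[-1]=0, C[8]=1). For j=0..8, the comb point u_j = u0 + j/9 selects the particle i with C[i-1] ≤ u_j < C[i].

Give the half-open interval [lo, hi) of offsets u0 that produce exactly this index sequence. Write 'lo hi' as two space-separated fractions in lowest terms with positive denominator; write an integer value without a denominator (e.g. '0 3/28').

41/522 53/522

C = [7/58, 11/58, 19/58, 27/58, 14/29, 35/58, 21/29, 51/58, 1]
j=0 picked index 0: u0 ∈ [0, 7/58)
j=1 picked index 2: u0 ∈ [41/522, 113/522)
j=2 picked index 2: u0 ∈ [-17/522, 55/522)
j=3 picked index 3: u0 ∈ [-1/174, 23/174)
j=4 picked index 5: u0 ∈ [10/261, 83/522)
j=5 picked index 6: u0 ∈ [25/522, 44/261)
j=6 picked index 7: u0 ∈ [5/87, 37/174)
j=7 picked index 7: u0 ∈ [-14/261, 53/522)
j=8 picked index 8: u0 ∈ [-5/522, 1/9)
intersection: [41/522, 53/522)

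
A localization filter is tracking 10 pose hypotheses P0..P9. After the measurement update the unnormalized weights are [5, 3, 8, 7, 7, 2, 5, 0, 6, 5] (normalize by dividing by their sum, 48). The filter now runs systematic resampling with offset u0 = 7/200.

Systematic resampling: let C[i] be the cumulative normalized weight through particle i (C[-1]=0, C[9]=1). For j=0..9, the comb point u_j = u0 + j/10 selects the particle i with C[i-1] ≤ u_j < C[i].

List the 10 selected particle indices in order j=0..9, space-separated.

0 1 2 3 3 4 5 6 8 9

C = [5/48, 1/6, 1/3, 23/48, 5/8, 2/3, 37/48, 37/48, 43/48, 1]
j=0: u_0=7/200 ∈ [0, 5/48) → index 0
j=1: u_1=27/200 ∈ [5/48, 1/6) → index 1
j=2: u_2=47/200 ∈ [1/6, 1/3) → index 2
j=3: u_3=67/200 ∈ [1/3, 23/48) → index 3
j=4: u_4=87/200 ∈ [1/3, 23/48) → index 3
j=5: u_5=107/200 ∈ [23/48, 5/8) → index 4
j=6: u_6=127/200 ∈ [5/8, 2/3) → index 5
j=7: u_7=147/200 ∈ [2/3, 37/48) → index 6
j=8: u_8=167/200 ∈ [37/48, 43/48) → index 8
j=9: u_9=187/200 ∈ [43/48, 1) → index 9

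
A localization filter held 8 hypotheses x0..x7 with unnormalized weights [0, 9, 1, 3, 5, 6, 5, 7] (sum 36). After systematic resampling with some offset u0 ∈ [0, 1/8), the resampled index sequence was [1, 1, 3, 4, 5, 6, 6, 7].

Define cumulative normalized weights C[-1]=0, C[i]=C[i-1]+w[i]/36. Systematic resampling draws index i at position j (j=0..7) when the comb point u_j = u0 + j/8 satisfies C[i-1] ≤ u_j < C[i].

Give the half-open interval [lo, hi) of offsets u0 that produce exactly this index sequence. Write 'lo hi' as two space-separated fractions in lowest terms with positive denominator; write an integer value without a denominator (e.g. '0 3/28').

C = [0, 1/4, 5/18, 13/36, 1/2, 2/3, 29/36, 1]
j=0 picked index 1: u0 ∈ [0, 1/4)
j=1 picked index 1: u0 ∈ [-1/8, 1/8)
j=2 picked index 3: u0 ∈ [1/36, 1/9)
j=3 picked index 4: u0 ∈ [-1/72, 1/8)
j=4 picked index 5: u0 ∈ [0, 1/6)
j=5 picked index 6: u0 ∈ [1/24, 13/72)
j=6 picked index 6: u0 ∈ [-1/12, 1/18)
j=7 picked index 7: u0 ∈ [-5/72, 1/8)
intersection: [1/24, 1/18)

1/24 1/18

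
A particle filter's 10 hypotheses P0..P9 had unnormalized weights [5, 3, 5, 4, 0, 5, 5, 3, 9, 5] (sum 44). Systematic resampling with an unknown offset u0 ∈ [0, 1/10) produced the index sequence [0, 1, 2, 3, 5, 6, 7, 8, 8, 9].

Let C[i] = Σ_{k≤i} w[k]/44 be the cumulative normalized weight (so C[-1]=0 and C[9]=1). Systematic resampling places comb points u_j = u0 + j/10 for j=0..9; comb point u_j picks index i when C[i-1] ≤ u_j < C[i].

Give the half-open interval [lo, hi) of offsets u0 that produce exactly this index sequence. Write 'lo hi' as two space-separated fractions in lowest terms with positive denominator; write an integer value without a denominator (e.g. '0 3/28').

C = [5/44, 2/11, 13/44, 17/44, 17/44, 1/2, 27/44, 15/22, 39/44, 1]
j=0 picked index 0: u0 ∈ [0, 5/44)
j=1 picked index 1: u0 ∈ [3/220, 9/110)
j=2 picked index 2: u0 ∈ [-1/55, 21/220)
j=3 picked index 3: u0 ∈ [-1/220, 19/220)
j=4 picked index 5: u0 ∈ [-3/220, 1/10)
j=5 picked index 6: u0 ∈ [0, 5/44)
j=6 picked index 7: u0 ∈ [3/220, 9/110)
j=7 picked index 8: u0 ∈ [-1/55, 41/220)
j=8 picked index 8: u0 ∈ [-13/110, 19/220)
j=9 picked index 9: u0 ∈ [-3/220, 1/10)
intersection: [3/220, 9/110)

3/220 9/110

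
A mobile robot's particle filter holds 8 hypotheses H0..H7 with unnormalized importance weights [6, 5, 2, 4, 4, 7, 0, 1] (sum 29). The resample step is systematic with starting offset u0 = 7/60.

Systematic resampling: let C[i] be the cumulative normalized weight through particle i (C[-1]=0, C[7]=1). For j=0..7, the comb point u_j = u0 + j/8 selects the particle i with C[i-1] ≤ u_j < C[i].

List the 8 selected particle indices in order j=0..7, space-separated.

0 1 1 3 4 5 5 7

C = [6/29, 11/29, 13/29, 17/29, 21/29, 28/29, 28/29, 1]
j=0: u_0=7/60 ∈ [0, 6/29) → index 0
j=1: u_1=29/120 ∈ [6/29, 11/29) → index 1
j=2: u_2=11/30 ∈ [6/29, 11/29) → index 1
j=3: u_3=59/120 ∈ [13/29, 17/29) → index 3
j=4: u_4=37/60 ∈ [17/29, 21/29) → index 4
j=5: u_5=89/120 ∈ [21/29, 28/29) → index 5
j=6: u_6=13/15 ∈ [21/29, 28/29) → index 5
j=7: u_7=119/120 ∈ [28/29, 1) → index 7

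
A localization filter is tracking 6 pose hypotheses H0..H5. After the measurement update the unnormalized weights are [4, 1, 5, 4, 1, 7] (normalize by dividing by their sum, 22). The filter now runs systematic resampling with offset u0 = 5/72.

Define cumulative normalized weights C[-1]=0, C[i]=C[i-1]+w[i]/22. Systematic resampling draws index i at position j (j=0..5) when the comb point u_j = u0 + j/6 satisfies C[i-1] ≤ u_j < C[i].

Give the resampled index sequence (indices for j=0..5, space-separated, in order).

C = [2/11, 5/22, 5/11, 7/11, 15/22, 1]
j=0: u_0=5/72 ∈ [0, 2/11) → index 0
j=1: u_1=17/72 ∈ [5/22, 5/11) → index 2
j=2: u_2=29/72 ∈ [5/22, 5/11) → index 2
j=3: u_3=41/72 ∈ [5/11, 7/11) → index 3
j=4: u_4=53/72 ∈ [15/22, 1) → index 5
j=5: u_5=65/72 ∈ [15/22, 1) → index 5

0 2 2 3 5 5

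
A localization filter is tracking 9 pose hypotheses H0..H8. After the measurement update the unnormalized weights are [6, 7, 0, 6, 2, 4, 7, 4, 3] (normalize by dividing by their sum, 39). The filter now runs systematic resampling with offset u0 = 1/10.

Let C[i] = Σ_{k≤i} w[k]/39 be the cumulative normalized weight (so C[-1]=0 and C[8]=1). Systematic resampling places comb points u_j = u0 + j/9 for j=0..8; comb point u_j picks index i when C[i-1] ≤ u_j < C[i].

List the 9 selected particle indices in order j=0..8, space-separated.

0 1 1 3 5 6 6 7 8

C = [2/13, 1/3, 1/3, 19/39, 7/13, 25/39, 32/39, 12/13, 1]
j=0: u_0=1/10 ∈ [0, 2/13) → index 0
j=1: u_1=19/90 ∈ [2/13, 1/3) → index 1
j=2: u_2=29/90 ∈ [2/13, 1/3) → index 1
j=3: u_3=13/30 ∈ [1/3, 19/39) → index 3
j=4: u_4=49/90 ∈ [7/13, 25/39) → index 5
j=5: u_5=59/90 ∈ [25/39, 32/39) → index 6
j=6: u_6=23/30 ∈ [25/39, 32/39) → index 6
j=7: u_7=79/90 ∈ [32/39, 12/13) → index 7
j=8: u_8=89/90 ∈ [12/13, 1) → index 8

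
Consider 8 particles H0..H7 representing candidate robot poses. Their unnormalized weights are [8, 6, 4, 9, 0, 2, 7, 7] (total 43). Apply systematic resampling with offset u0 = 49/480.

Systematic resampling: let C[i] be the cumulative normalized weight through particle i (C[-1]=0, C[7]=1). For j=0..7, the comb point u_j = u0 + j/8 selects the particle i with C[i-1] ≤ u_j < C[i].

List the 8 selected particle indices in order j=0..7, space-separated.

C = [8/43, 14/43, 18/43, 27/43, 27/43, 29/43, 36/43, 1]
j=0: u_0=49/480 ∈ [0, 8/43) → index 0
j=1: u_1=109/480 ∈ [8/43, 14/43) → index 1
j=2: u_2=169/480 ∈ [14/43, 18/43) → index 2
j=3: u_3=229/480 ∈ [18/43, 27/43) → index 3
j=4: u_4=289/480 ∈ [18/43, 27/43) → index 3
j=5: u_5=349/480 ∈ [29/43, 36/43) → index 6
j=6: u_6=409/480 ∈ [36/43, 1) → index 7
j=7: u_7=469/480 ∈ [36/43, 1) → index 7

0 1 2 3 3 6 7 7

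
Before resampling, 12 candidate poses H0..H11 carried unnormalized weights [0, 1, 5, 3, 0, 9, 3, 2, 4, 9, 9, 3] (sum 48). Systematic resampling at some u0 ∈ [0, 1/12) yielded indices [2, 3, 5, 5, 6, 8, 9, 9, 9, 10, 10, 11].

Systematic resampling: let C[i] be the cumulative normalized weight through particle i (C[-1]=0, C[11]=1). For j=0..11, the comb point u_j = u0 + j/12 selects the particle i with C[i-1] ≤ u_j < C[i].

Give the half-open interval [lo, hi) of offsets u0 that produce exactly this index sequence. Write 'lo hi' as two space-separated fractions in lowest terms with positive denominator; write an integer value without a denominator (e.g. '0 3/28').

C = [0, 1/48, 1/8, 3/16, 3/16, 3/8, 7/16, 23/48, 9/16, 3/4, 15/16, 1]
j=0 picked index 2: u0 ∈ [1/48, 1/8)
j=1 picked index 3: u0 ∈ [1/24, 5/48)
j=2 picked index 5: u0 ∈ [1/48, 5/24)
j=3 picked index 5: u0 ∈ [-1/16, 1/8)
j=4 picked index 6: u0 ∈ [1/24, 5/48)
j=5 picked index 8: u0 ∈ [1/16, 7/48)
j=6 picked index 9: u0 ∈ [1/16, 1/4)
j=7 picked index 9: u0 ∈ [-1/48, 1/6)
j=8 picked index 9: u0 ∈ [-5/48, 1/12)
j=9 picked index 10: u0 ∈ [0, 3/16)
j=10 picked index 10: u0 ∈ [-1/12, 5/48)
j=11 picked index 11: u0 ∈ [1/48, 1/12)
intersection: [1/16, 1/12)

1/16 1/12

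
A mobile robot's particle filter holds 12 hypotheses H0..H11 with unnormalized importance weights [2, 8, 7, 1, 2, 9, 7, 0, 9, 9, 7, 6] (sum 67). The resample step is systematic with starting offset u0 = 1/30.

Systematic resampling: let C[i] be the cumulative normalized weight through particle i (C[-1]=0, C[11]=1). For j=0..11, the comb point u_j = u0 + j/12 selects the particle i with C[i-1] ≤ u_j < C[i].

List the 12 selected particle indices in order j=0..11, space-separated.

1 1 2 4 5 6 6 8 9 9 10 11

C = [2/67, 10/67, 17/67, 18/67, 20/67, 29/67, 36/67, 36/67, 45/67, 54/67, 61/67, 1]
j=0: u_0=1/30 ∈ [2/67, 10/67) → index 1
j=1: u_1=7/60 ∈ [2/67, 10/67) → index 1
j=2: u_2=1/5 ∈ [10/67, 17/67) → index 2
j=3: u_3=17/60 ∈ [18/67, 20/67) → index 4
j=4: u_4=11/30 ∈ [20/67, 29/67) → index 5
j=5: u_5=9/20 ∈ [29/67, 36/67) → index 6
j=6: u_6=8/15 ∈ [29/67, 36/67) → index 6
j=7: u_7=37/60 ∈ [36/67, 45/67) → index 8
j=8: u_8=7/10 ∈ [45/67, 54/67) → index 9
j=9: u_9=47/60 ∈ [45/67, 54/67) → index 9
j=10: u_10=13/15 ∈ [54/67, 61/67) → index 10
j=11: u_11=19/20 ∈ [61/67, 1) → index 11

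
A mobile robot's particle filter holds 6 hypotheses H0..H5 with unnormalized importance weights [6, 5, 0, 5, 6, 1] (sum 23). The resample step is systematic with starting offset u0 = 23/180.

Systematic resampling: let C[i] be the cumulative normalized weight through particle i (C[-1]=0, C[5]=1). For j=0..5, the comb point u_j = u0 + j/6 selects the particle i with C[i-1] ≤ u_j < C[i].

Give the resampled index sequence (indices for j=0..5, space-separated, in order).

C = [6/23, 11/23, 11/23, 16/23, 22/23, 1]
j=0: u_0=23/180 ∈ [0, 6/23) → index 0
j=1: u_1=53/180 ∈ [6/23, 11/23) → index 1
j=2: u_2=83/180 ∈ [6/23, 11/23) → index 1
j=3: u_3=113/180 ∈ [11/23, 16/23) → index 3
j=4: u_4=143/180 ∈ [16/23, 22/23) → index 4
j=5: u_5=173/180 ∈ [22/23, 1) → index 5

0 1 1 3 4 5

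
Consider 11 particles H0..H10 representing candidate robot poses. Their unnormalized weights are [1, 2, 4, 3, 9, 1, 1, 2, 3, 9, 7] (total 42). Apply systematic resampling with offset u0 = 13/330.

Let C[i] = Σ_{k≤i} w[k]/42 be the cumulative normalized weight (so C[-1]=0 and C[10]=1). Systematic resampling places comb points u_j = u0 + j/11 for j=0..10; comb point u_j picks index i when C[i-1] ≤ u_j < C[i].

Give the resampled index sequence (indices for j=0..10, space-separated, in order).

C = [1/42, 1/14, 1/6, 5/21, 19/42, 10/21, 1/2, 23/42, 13/21, 5/6, 1]
j=0: u_0=13/330 ∈ [1/42, 1/14) → index 1
j=1: u_1=43/330 ∈ [1/14, 1/6) → index 2
j=2: u_2=73/330 ∈ [1/6, 5/21) → index 3
j=3: u_3=103/330 ∈ [5/21, 19/42) → index 4
j=4: u_4=133/330 ∈ [5/21, 19/42) → index 4
j=5: u_5=163/330 ∈ [10/21, 1/2) → index 6
j=6: u_6=193/330 ∈ [23/42, 13/21) → index 8
j=7: u_7=223/330 ∈ [13/21, 5/6) → index 9
j=8: u_8=23/30 ∈ [13/21, 5/6) → index 9
j=9: u_9=283/330 ∈ [5/6, 1) → index 10
j=10: u_10=313/330 ∈ [5/6, 1) → index 10

1 2 3 4 4 6 8 9 9 10 10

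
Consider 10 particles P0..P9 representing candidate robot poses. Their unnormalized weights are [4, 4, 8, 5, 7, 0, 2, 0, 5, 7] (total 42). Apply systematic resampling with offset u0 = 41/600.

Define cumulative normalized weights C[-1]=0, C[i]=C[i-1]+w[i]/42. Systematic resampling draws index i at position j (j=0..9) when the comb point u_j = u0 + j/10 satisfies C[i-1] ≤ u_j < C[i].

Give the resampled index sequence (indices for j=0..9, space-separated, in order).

C = [2/21, 4/21, 8/21, 1/2, 2/3, 2/3, 5/7, 5/7, 5/6, 1]
j=0: u_0=41/600 ∈ [0, 2/21) → index 0
j=1: u_1=101/600 ∈ [2/21, 4/21) → index 1
j=2: u_2=161/600 ∈ [4/21, 8/21) → index 2
j=3: u_3=221/600 ∈ [4/21, 8/21) → index 2
j=4: u_4=281/600 ∈ [8/21, 1/2) → index 3
j=5: u_5=341/600 ∈ [1/2, 2/3) → index 4
j=6: u_6=401/600 ∈ [2/3, 5/7) → index 6
j=7: u_7=461/600 ∈ [5/7, 5/6) → index 8
j=8: u_8=521/600 ∈ [5/6, 1) → index 9
j=9: u_9=581/600 ∈ [5/6, 1) → index 9

0 1 2 2 3 4 6 8 9 9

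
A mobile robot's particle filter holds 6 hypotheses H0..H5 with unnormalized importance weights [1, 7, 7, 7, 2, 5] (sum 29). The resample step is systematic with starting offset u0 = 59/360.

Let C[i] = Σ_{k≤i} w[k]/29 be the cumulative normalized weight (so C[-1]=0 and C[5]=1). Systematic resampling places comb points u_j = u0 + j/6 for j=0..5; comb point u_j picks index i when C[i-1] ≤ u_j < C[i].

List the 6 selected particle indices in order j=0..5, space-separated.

C = [1/29, 8/29, 15/29, 22/29, 24/29, 1]
j=0: u_0=59/360 ∈ [1/29, 8/29) → index 1
j=1: u_1=119/360 ∈ [8/29, 15/29) → index 2
j=2: u_2=179/360 ∈ [8/29, 15/29) → index 2
j=3: u_3=239/360 ∈ [15/29, 22/29) → index 3
j=4: u_4=299/360 ∈ [24/29, 1) → index 5
j=5: u_5=359/360 ∈ [24/29, 1) → index 5

1 2 2 3 5 5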